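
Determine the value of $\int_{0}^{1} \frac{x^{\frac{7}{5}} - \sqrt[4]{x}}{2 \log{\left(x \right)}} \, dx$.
$\log{\left(\frac{4 \sqrt{3}}{5} \right)}$

Introduce a parameter $a$ in the exponent: let $I(a) = \int_{0}^{1} \frac{x^{\frac{7}{5}} - x^{a}}{2 \log{\left(x \right)}} \, dx$.

Since $\dfrac{\partial}{\partial a}\,x^{a} = x^{a} \ln x$, the $\ln x$ in the denominator cancels and
$$\frac{dI}{da} = \int_{0}^{1} - \frac{1}{2} x^{a} \, dx = - \frac{1}{2} \left[\frac{x^{a+1}}{a+1}\right]_0^1 = - \frac{1}{2 a + 2}.$$

Integrating with respect to $a$ gives $I(a) = - \frac{\log{\left(a + 1 \right)}}{2} - \frac{\log{\left(5 \right)}}{2} + \frac{\log{\left(12 \right)}}{2} + C$.

At $a = \frac{7}{5}$ the integrand is identically $0$, so $I(\frac{7}{5}) = 0$. The closed form gives $0$, hence $C = 0$.

Setting $a = \frac{1}{4}$:
$$I = \log{\left(\frac{4 \sqrt{3}}{5} \right)}.$$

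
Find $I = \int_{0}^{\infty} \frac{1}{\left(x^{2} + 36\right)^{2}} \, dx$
$\frac{\pi}{864}$

Begin with the known result
$$J(a) = \int_{0}^{\infty} \frac{1}{a^{2} + x^{2}} \, dx = \frac{\pi}{2 a}.$$

Differentiating under the integral sign with respect to $a$,
$$\frac{dJ}{da} = \int_{0}^{\infty} - \frac{2 a}{\left(a^{2} + x^{2}\right)^{2}} \, dx = - \frac{\pi}{2 a^{2}},$$
so $\int_{0}^{\infty} \frac{1}{\left(a^{2} + x^{2}\right)^{2}} \, dx = \frac{\pi}{4 a^{3}}$.

Setting $a = 6$:
$$I = \frac{\pi}{864}.$$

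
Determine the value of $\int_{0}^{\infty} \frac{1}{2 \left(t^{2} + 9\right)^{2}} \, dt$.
$\frac{\pi}{216}$

Begin with the known result
$$J(a) = \int_{0}^{\infty} \frac{1}{2 \left(a^{2} + t^{2}\right)} \, dt = \frac{\pi}{4 a}.$$

Differentiating under the integral sign with respect to $a$,
$$\frac{dJ}{da} = \int_{0}^{\infty} - \frac{a}{\left(a^{2} + t^{2}\right)^{2}} \, dt = - \frac{\pi}{4 a^{2}},$$
so $\int_{0}^{\infty} \frac{1}{2 \left(a^{2} + t^{2}\right)^{2}} \, dt = \frac{\pi}{8 a^{3}}$.

Setting $a = 3$:
$$I = \frac{\pi}{216}.$$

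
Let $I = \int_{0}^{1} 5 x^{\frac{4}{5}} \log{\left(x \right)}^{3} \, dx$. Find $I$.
$- \frac{6250}{2187}$

Start from the elementary integral
$$J(a) = \int_{0}^{1} 5 x^{a} \, dx = \frac{5}{a + 1}.$$

Differentiating under the integral sign brings down a factor of $\ln x$:
$$\frac{dJ}{da} = \int_{0}^{1} 5 x^{a} \log{\left(x \right)} \, dx = - \frac{5}{\left(a + 1\right)^{2}}.$$

Repeating $3$ times in total — each differentiation brings down another $\ln x$ — gives
$$\frac{d^{3}J}{da^{3}} = \int_{0}^{1} 5 x^{a} \log{\left(x \right)}^{3} \, dx = - \frac{30}{\left(a + 1\right)^{4}},$$
and the integrand here is exactly the target integrand, so $I = - \frac{30}{\left(a + 1\right)^{4}}$.

Setting $a = \frac{4}{5}$:
$$I = - \frac{6250}{2187}.$$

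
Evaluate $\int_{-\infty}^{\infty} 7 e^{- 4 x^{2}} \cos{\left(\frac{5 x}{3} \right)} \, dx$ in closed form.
$\frac{7 \sqrt{\pi}}{2 e^{\frac{25}{144}}}$

Treat the cosine frequency as a parameter and define $I(b) = \int_{-\infty}^{\infty} 7 e^{- 4 x^{2}} \cos{\left(b x \right)} \, dx$.

Differentiating under the integral sign,
$$I'(b) = \int_{-\infty}^{\infty} - 7 x e^{- 4 x^{2}} \sin{\left(b x \right)} \, dx.$$

Integrate $\int_{-\infty}^{\infty} x \sin(b x)\, e^{- 4 x^{2}}\, dx$ by parts with $u = \sin(b x)$ and $dv = x\, e^{- 4 x^{2}}\, dx$, giving $v = - \frac{e^{- 4 x^{2}}}{8}$. The boundary term vanishes and
$$\int_{-\infty}^{\infty} x \sin(b x)\, e^{- 4 x^{2}}\, dx = \frac{b}{8} \int_{-\infty}^{\infty} \cos(b x)\, e^{- 4 x^{2}}\, dx,$$
so $I'(b) = - \frac{b}{8}\, I(b)$.

This is a separable first-order ODE; solving with the initial condition $I(0) = \int_{-\infty}^{\infty} 7 e^{- 4 x^{2}}\,dx = \frac{7 \sqrt{\pi}}{2}$ gives
$$I(b) = \frac{7 \sqrt{\pi} e^{- \frac{b^{2}}{16}}}{2}.$$

Setting $b = \frac{5}{3}$:
$$I = \frac{7 \sqrt{\pi}}{2 e^{\frac{25}{144}}}.$$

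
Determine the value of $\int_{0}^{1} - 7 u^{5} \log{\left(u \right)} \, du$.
$\frac{7}{36}$

Consider the simpler parametrised integral
$$J(a) = \int_{0}^{1} - 7 u^{a} \, du = - \frac{7}{a + 1}.$$

Differentiating under the integral sign brings down a factor of $\ln u$:
$$\frac{dJ}{da} = \int_{0}^{1} - 7 u^{a} \log{\left(u \right)} \, du = \frac{7}{\left(a + 1\right)^{2}}.$$

The integral on the left is $I$, so $I = \frac{7}{\left(a + 1\right)^{2}}$.

Setting $a = 5$:
$$I = \frac{7}{36}.$$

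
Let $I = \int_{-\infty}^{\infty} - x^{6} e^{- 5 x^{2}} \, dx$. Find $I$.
$- \frac{3 \sqrt{5} \sqrt{\pi}}{1000}$

Start from the elementary integral
$$J(a) = \int_{-\infty}^{\infty} - e^{- a x^{2}} \, dx = - \frac{\sqrt{\pi}}{\sqrt{a}}.$$

Differentiating under the integral sign brings down a factor of $(-x^2)$:
$$\frac{dJ}{da} = \int_{-\infty}^{\infty} x^{2} e^{- a x^{2}} \, dx = \frac{\sqrt{\pi}}{2 a^{\frac{3}{2}}}.$$

Repeating $3$ times in total — each differentiation brings down another $(-x^2)$ — gives
$$\frac{d^{3}J}{da^{3}} = \int_{-\infty}^{\infty} x^{6} e^{- a x^{2}} \, dx = \frac{15 \sqrt{\pi}}{8 a^{\frac{7}{2}}},$$
and the integrand here is $(-1)^{3}$ times the target integrand, so $I = (-1)^{3}\,\frac{d^{3}J}{da^{3}} = - \frac{15 \sqrt{\pi}}{8 a^{\frac{7}{2}}}$.

Setting $a = 5$:
$$I = - \frac{3 \sqrt{5} \sqrt{\pi}}{1000}.$$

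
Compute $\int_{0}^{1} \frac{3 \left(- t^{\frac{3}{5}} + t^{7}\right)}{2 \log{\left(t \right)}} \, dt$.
$\frac{3 \log{\left(5 \right)}}{2}$

Replace the exponent $\frac{3}{5}$ by a parameter $a$: let $I(a) = \int_{0}^{1} \frac{3 \left(t^{7} - t^{a}\right)}{2 \log{\left(t \right)}} \, dt$.

Since $\dfrac{\partial}{\partial a}\,t^{a} = t^{a} \ln t$, the $\ln t$ in the denominator cancels and
$$\frac{dI}{da} = \int_{0}^{1} - \frac{3}{2} t^{a} \, dt = - \frac{3}{2} \left[\frac{t^{a+1}}{a+1}\right]_0^1 = - \frac{3}{2 a + 2}.$$

Integrating with respect to $a$ gives $I(a) = - \frac{3 \log{\left(a + 1 \right)}}{2} + \frac{9 \log{\left(2 \right)}}{2} + C$.

At $a = 7$ the integrand is identically $0$, so $I(7) = 0$. The closed form gives $0$, hence $C = 0$.

Setting $a = \frac{3}{5}$:
$$I = \frac{3 \log{\left(5 \right)}}{2}.$$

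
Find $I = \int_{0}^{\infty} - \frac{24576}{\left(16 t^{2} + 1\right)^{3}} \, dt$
$- 1152 \pi$

Start from the standard arctangent integral
$$J(a) = \int_{0}^{\infty} - \frac{6}{a^{2} + t^{2}} \, dt = - \frac{3 \pi}{a}.$$

Differentiating under the integral sign with respect to $a$,
$$\frac{dJ}{da} = \int_{0}^{\infty} \frac{12 a}{\left(a^{2} + t^{2}\right)^{2}} \, dt = \frac{3 \pi}{a^{2}},$$
so $\int_{0}^{\infty} - \frac{6}{\left(a^{2} + t^{2}\right)^{2}} \, dt = - \frac{3 \pi}{2 a^{3}}$.

Repeating — each differentiation of $1/(t^2+a^2)^j$ produces $-2ja/(t^2+a^2)^{j+1}$ — and dividing through by $-2ja$ at each step yields, after $2$ differentiations in total,
$$\int_{0}^{\infty} - \frac{6}{\left(a^{2} + t^{2}\right)^{3}} \, dt = - \frac{9 \pi}{8 a^{5}}.$$

Setting $a = \frac{1}{4}$:
$$I = - 1152 \pi.$$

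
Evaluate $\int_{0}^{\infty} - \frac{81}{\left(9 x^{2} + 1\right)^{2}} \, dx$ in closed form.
$- \frac{27 \pi}{4}$

Begin with the known result
$$J(a) = \int_{0}^{\infty} - \frac{1}{a^{2} + x^{2}} \, dx = - \frac{\pi}{2 a}.$$

Differentiating under the integral sign with respect to $a$,
$$\frac{dJ}{da} = \int_{0}^{\infty} \frac{2 a}{\left(a^{2} + x^{2}\right)^{2}} \, dx = \frac{\pi}{2 a^{2}},$$
so $\int_{0}^{\infty} - \frac{1}{\left(a^{2} + x^{2}\right)^{2}} \, dx = - \frac{\pi}{4 a^{3}}$.

Setting $a = \frac{1}{3}$:
$$I = - \frac{27 \pi}{4}.$$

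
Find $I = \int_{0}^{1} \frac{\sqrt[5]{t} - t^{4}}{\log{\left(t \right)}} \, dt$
$- \log{\left(\frac{25}{6} \right)}$

Replace the exponent $4$ by a parameter $a$: let $I(a) = \int_{0}^{1} \frac{\sqrt[5]{t} - t^{a}}{\log{\left(t \right)}} \, dt$.

Since $\dfrac{\partial}{\partial a}\,t^{a} = t^{a} \ln t$, the $\ln t$ in the denominator cancels and
$$\frac{dI}{da} = \int_{0}^{1} -1 t^{a} \, dt = -1 \left[\frac{t^{a+1}}{a+1}\right]_0^1 = - \frac{1}{a + 1}.$$

Integrating with respect to $a$ gives $I(a) = - \log{\left(\frac{5 a}{6} + \frac{5}{6} \right)} + C$.

At $a = \frac{1}{5}$ the integrand is identically $0$, so $I(\frac{1}{5}) = 0$. The closed form gives $0$, hence $C = 0$.

Setting $a = 4$:
$$I = - \log{\left(\frac{25}{6} \right)}.$$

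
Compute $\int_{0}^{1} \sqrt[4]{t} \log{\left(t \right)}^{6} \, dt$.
$\frac{2359296}{15625}$

Start from the elementary integral
$$J(a) = \int_{0}^{1} t^{a} \, dt = \frac{1}{a + 1}.$$

Differentiating under the integral sign brings down a factor of $\ln t$:
$$\frac{dJ}{da} = \int_{0}^{1} t^{a} \log{\left(t \right)} \, dt = - \frac{1}{\left(a + 1\right)^{2}}.$$

Repeating $6$ times in total — each differentiation brings down another $\ln t$ — gives
$$\frac{d^{6}J}{da^{6}} = \int_{0}^{1} t^{a} \log{\left(t \right)}^{6} \, dt = \frac{720}{\left(a + 1\right)^{7}},$$
and the integrand here is exactly the target integrand, so $I = \frac{720}{\left(a + 1\right)^{7}}$.

Setting $a = \frac{1}{4}$:
$$I = \frac{2359296}{15625}.$$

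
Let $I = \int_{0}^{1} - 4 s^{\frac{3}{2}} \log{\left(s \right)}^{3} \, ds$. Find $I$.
$\frac{384}{625}$

Consider the simpler parametrised integral
$$J(a) = \int_{0}^{1} - 4 s^{a} \, ds = - \frac{4}{a + 1}.$$

Differentiating under the integral sign brings down a factor of $\ln s$:
$$\frac{dJ}{da} = \int_{0}^{1} - 4 s^{a} \log{\left(s \right)} \, ds = \frac{4}{\left(a + 1\right)^{2}}.$$

Repeating $3$ times in total — each differentiation brings down another $\ln s$ — gives
$$\frac{d^{3}J}{da^{3}} = \int_{0}^{1} - 4 s^{a} \log{\left(s \right)}^{3} \, ds = \frac{24}{\left(a + 1\right)^{4}},$$
and the integrand here is exactly the target integrand, so $I = \frac{24}{\left(a + 1\right)^{4}}$.

Setting $a = \frac{3}{2}$:
$$I = \frac{384}{625}.$$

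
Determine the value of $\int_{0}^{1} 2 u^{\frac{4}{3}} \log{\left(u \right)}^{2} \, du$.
$\frac{108}{343}$

Start from the elementary integral
$$J(a) = \int_{0}^{1} 2 u^{a} \, du = \frac{2}{a + 1}.$$

Differentiating under the integral sign brings down a factor of $\ln u$:
$$\frac{dJ}{da} = \int_{0}^{1} 2 u^{a} \log{\left(u \right)} \, du = - \frac{2}{\left(a + 1\right)^{2}}.$$

Repeating twice in total — each differentiation brings down another $\ln u$ — gives
$$\frac{d^{2}J}{da^{2}} = \int_{0}^{1} 2 u^{a} \log{\left(u \right)}^{2} \, du = \frac{4}{\left(a + 1\right)^{3}},$$
and the integrand here is exactly the target integrand, so $I = \frac{4}{\left(a + 1\right)^{3}}$.

Setting $a = \frac{4}{3}$:
$$I = \frac{108}{343}.$$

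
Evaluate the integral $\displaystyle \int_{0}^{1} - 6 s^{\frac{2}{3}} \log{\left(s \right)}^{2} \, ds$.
$- \frac{324}{125}$

Consider the simpler parametrised integral
$$J(a) = \int_{0}^{1} - 6 s^{a} \, ds = - \frac{6}{a + 1}.$$

Differentiating under the integral sign brings down a factor of $\ln s$:
$$\frac{dJ}{da} = \int_{0}^{1} - 6 s^{a} \log{\left(s \right)} \, ds = \frac{6}{\left(a + 1\right)^{2}}.$$

Repeating twice in total — each differentiation brings down another $\ln s$ — gives
$$\frac{d^{2}J}{da^{2}} = \int_{0}^{1} - 6 s^{a} \log{\left(s \right)}^{2} \, ds = - \frac{12}{\left(a + 1\right)^{3}},$$
and the integrand here is exactly the target integrand, so $I = - \frac{12}{\left(a + 1\right)^{3}}$.

Setting $a = \frac{2}{3}$:
$$I = - \frac{324}{125}.$$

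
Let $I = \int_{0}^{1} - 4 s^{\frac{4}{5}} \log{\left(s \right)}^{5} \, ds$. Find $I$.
$\frac{2500000}{177147}$

Consider the simpler parametrised integral
$$J(a) = \int_{0}^{1} - 4 s^{a} \, ds = - \frac{4}{a + 1}.$$

Differentiating under the integral sign brings down a factor of $\ln s$:
$$\frac{dJ}{da} = \int_{0}^{1} - 4 s^{a} \log{\left(s \right)} \, ds = \frac{4}{\left(a + 1\right)^{2}}.$$

Repeating $5$ times in total — each differentiation brings down another $\ln s$ — gives
$$\frac{d^{5}J}{da^{5}} = \int_{0}^{1} - 4 s^{a} \log{\left(s \right)}^{5} \, ds = \frac{480}{\left(a + 1\right)^{6}},$$
and the integrand here is exactly the target integrand, so $I = \frac{480}{\left(a + 1\right)^{6}}$.

Setting $a = \frac{4}{5}$:
$$I = \frac{2500000}{177147}.$$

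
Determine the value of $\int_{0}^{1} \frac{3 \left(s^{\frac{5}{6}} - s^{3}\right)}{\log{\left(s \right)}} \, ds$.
$\log{\left(\frac{1331}{13824} \right)}$

Introduce a parameter $a$ in the exponent: let $I(a) = \int_{0}^{1} \frac{3 \left(- s^{3} + s^{a}\right)}{\log{\left(s \right)}} \, ds$.

Since $\dfrac{\partial}{\partial a}\,s^{a} = s^{a} \ln s$, the $\ln s$ in the denominator cancels and
$$\frac{dI}{da} = \int_{0}^{1} 3 s^{a} \, ds = 3 \left[\frac{s^{a+1}}{a+1}\right]_0^1 = \frac{3}{a + 1}.$$

Integrating with respect to $a$ gives $I(a) = \log{\left(\frac{\left(a + 1\right)^{3}}{64} \right)} + C$.

At $a = 3$ the integrand is identically $0$, so $I(3) = 0$. The closed form gives $0$, hence $C = 0$.

Setting $a = \frac{5}{6}$:
$$I = \log{\left(\frac{1331}{13824} \right)}.$$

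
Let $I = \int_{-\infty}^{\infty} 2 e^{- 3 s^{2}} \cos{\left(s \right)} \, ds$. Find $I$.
$\frac{2 \sqrt{3} \sqrt{\pi}}{3 e^{\frac{1}{12}}}$

Treat the cosine frequency as a parameter and define $I(b) = \int_{-\infty}^{\infty} 2 e^{- 3 s^{2}} \cos{\left(b s \right)} \, ds$.

Differentiating under the integral sign,
$$I'(b) = \int_{-\infty}^{\infty} - 2 s e^{- 3 s^{2}} \sin{\left(b s \right)} \, ds.$$

Integrate $\int_{-\infty}^{\infty} s \sin(b s)\, e^{- 3 s^{2}}\, ds$ by parts with $u = \sin(b s)$ and $dv = s\, e^{- 3 s^{2}}\, ds$, giving $v = - \frac{e^{- 3 s^{2}}}{6}$. The boundary term vanishes and
$$\int_{-\infty}^{\infty} s \sin(b s)\, e^{- 3 s^{2}}\, ds = \frac{b}{6} \int_{-\infty}^{\infty} \cos(b s)\, e^{- 3 s^{2}}\, ds,$$
so $I'(b) = - \frac{b}{6}\, I(b)$.

This is a separable first-order ODE; solving with the initial condition $I(0) = \int_{-\infty}^{\infty} 2 e^{- 3 s^{2}}\,ds = \frac{2 \sqrt{3} \sqrt{\pi}}{3}$ gives
$$I(b) = \frac{2 \sqrt{3} \sqrt{\pi} e^{- \frac{b^{2}}{12}}}{3}.$$

Setting $b = 1$:
$$I = \frac{2 \sqrt{3} \sqrt{\pi}}{3 e^{\frac{1}{12}}}.$$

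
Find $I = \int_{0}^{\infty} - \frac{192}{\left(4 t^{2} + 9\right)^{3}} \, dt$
$- \frac{2 \pi}{27}$

Recall the elementary integral
$$J(a) = \int_{0}^{\infty} - \frac{3}{a^{2} + t^{2}} \, dt = - \frac{3 \pi}{2 a}.$$

Differentiating under the integral sign with respect to $a$,
$$\frac{dJ}{da} = \int_{0}^{\infty} \frac{6 a}{\left(a^{2} + t^{2}\right)^{2}} \, dt = \frac{3 \pi}{2 a^{2}},$$
so $\int_{0}^{\infty} - \frac{3}{\left(a^{2} + t^{2}\right)^{2}} \, dt = - \frac{3 \pi}{4 a^{3}}$.

Repeating — each differentiation of $1/(t^2+a^2)^j$ produces $-2ja/(t^2+a^2)^{j+1}$ — and dividing through by $-2ja$ at each step yields, after $2$ differentiations in total,
$$\int_{0}^{\infty} - \frac{3}{\left(a^{2} + t^{2}\right)^{3}} \, dt = - \frac{9 \pi}{16 a^{5}}.$$

Setting $a = \frac{3}{2}$:
$$I = - \frac{2 \pi}{27}.$$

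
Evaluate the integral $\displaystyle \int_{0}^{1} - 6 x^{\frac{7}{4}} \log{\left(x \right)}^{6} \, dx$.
$- \frac{70778880}{19487171}$

Consider the simpler parametrised integral
$$J(a) = \int_{0}^{1} - 6 x^{a} \, dx = - \frac{6}{a + 1}.$$

Differentiating under the integral sign brings down a factor of $\ln x$:
$$\frac{dJ}{da} = \int_{0}^{1} - 6 x^{a} \log{\left(x \right)} \, dx = \frac{6}{\left(a + 1\right)^{2}}.$$

Repeating $6$ times in total — each differentiation brings down another $\ln x$ — gives
$$\frac{d^{6}J}{da^{6}} = \int_{0}^{1} - 6 x^{a} \log{\left(x \right)}^{6} \, dx = - \frac{4320}{\left(a + 1\right)^{7}},$$
and the integrand here is exactly the target integrand, so $I = - \frac{4320}{\left(a + 1\right)^{7}}$.

Setting $a = \frac{7}{4}$:
$$I = - \frac{70778880}{19487171}.$$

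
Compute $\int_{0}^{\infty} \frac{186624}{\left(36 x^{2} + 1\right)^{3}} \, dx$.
$5832 \pi$

Recall the elementary integral
$$J(a) = \int_{0}^{\infty} \frac{4}{a^{2} + x^{2}} \, dx = \frac{2 \pi}{a}.$$

Differentiating under the integral sign with respect to $a$,
$$\frac{dJ}{da} = \int_{0}^{\infty} - \frac{8 a}{\left(a^{2} + x^{2}\right)^{2}} \, dx = - \frac{2 \pi}{a^{2}},$$
so $\int_{0}^{\infty} \frac{4}{\left(a^{2} + x^{2}\right)^{2}} \, dx = \frac{\pi}{a^{3}}$.

Repeating — each differentiation of $1/(x^2+a^2)^j$ produces $-2ja/(x^2+a^2)^{j+1}$ — and dividing through by $-2ja$ at each step yields, after $2$ differentiations in total,
$$\int_{0}^{\infty} \frac{4}{\left(a^{2} + x^{2}\right)^{3}} \, dx = \frac{3 \pi}{4 a^{5}}.$$

Setting $a = \frac{1}{6}$:
$$I = 5832 \pi.$$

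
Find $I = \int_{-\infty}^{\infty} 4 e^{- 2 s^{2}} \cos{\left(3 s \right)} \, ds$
$\frac{2 \sqrt{2} \sqrt{\pi}}{e^{\frac{9}{8}}}$

Let $b$ denote the cosine frequency and define $I(b) = \int_{-\infty}^{\infty} 4 e^{- 2 s^{2}} \cos{\left(b s \right)} \, ds$.

Differentiating under the integral sign,
$$I'(b) = \int_{-\infty}^{\infty} - 4 s e^{- 2 s^{2}} \sin{\left(b s \right)} \, ds.$$

Integrate $\int_{-\infty}^{\infty} s \sin(b s)\, e^{- 2 s^{2}}\, ds$ by parts with $u = \sin(b s)$ and $dv = s\, e^{- 2 s^{2}}\, ds$, giving $v = - \frac{e^{- 2 s^{2}}}{4}$. The boundary term vanishes and
$$\int_{-\infty}^{\infty} s \sin(b s)\, e^{- 2 s^{2}}\, ds = \frac{b}{4} \int_{-\infty}^{\infty} \cos(b s)\, e^{- 2 s^{2}}\, ds,$$
so $I'(b) = - \frac{b}{4}\, I(b)$.

This is a separable first-order ODE; solving with the initial condition $I(0) = \int_{-\infty}^{\infty} 4 e^{- 2 s^{2}}\,ds = 2 \sqrt{2} \sqrt{\pi}$ gives
$$I(b) = 2 \sqrt{2} \sqrt{\pi} e^{- \frac{b^{2}}{8}}.$$

Setting $b = 3$:
$$I = \frac{2 \sqrt{2} \sqrt{\pi}}{e^{\frac{9}{8}}}.$$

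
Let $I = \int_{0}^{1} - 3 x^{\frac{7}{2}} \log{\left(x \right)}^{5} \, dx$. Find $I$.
$\frac{2560}{59049}$

Consider the simpler parametrised integral
$$J(a) = \int_{0}^{1} - 3 x^{a} \, dx = - \frac{3}{a + 1}.$$

Differentiating under the integral sign brings down a factor of $\ln x$:
$$\frac{dJ}{da} = \int_{0}^{1} - 3 x^{a} \log{\left(x \right)} \, dx = \frac{3}{\left(a + 1\right)^{2}}.$$

Repeating $5$ times in total — each differentiation brings down another $\ln x$ — gives
$$\frac{d^{5}J}{da^{5}} = \int_{0}^{1} - 3 x^{a} \log{\left(x \right)}^{5} \, dx = \frac{360}{\left(a + 1\right)^{6}},$$
and the integrand here is exactly the target integrand, so $I = \frac{360}{\left(a + 1\right)^{6}}$.

Setting $a = \frac{7}{2}$:
$$I = \frac{2560}{59049}.$$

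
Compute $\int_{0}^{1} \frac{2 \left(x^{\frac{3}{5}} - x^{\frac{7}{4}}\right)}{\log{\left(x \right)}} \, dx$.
$\log{\left(\frac{1024}{3025} \right)}$

Introduce a parameter $a$ in the exponent: let $I(a) = \int_{0}^{1} \frac{2 \left(- x^{\frac{7}{4}} + x^{a}\right)}{\log{\left(x \right)}} \, dx$.

Since $\dfrac{\partial}{\partial a}\,x^{a} = x^{a} \ln x$, the $\ln x$ in the denominator cancels and
$$\frac{dI}{da} = \int_{0}^{1} 2 x^{a} \, dx = 2 \left[\frac{x^{a+1}}{a+1}\right]_0^1 = \frac{2}{a + 1}.$$

Integrating with respect to $a$ gives $I(a) = \log{\left(\frac{16 \left(a + 1\right)^{2}}{121} \right)} + C$.

At $a = \frac{7}{4}$ the integrand is identically $0$, so $I(\frac{7}{4}) = 0$. The closed form gives $0$, hence $C = 0$.

Setting $a = \frac{3}{5}$:
$$I = \log{\left(\frac{1024}{3025} \right)}.$$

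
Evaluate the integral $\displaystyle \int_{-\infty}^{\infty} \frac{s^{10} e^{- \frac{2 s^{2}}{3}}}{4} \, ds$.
$\frac{229635 \sqrt{6} \sqrt{\pi}}{8192}$

Start from the elementary integral
$$J(a) = \int_{-\infty}^{\infty} \frac{e^{- a s^{2}}}{4} \, ds = \frac{\sqrt{\pi}}{4 \sqrt{a}}.$$

Differentiating under the integral sign brings down a factor of $(-s^2)$:
$$\frac{dJ}{da} = \int_{-\infty}^{\infty} - \frac{s^{2} e^{- a s^{2}}}{4} \, ds = - \frac{\sqrt{\pi}}{8 a^{\frac{3}{2}}}.$$

Repeating $5$ times in total — each differentiation brings down another $(-s^2)$ — gives
$$\frac{d^{5}J}{da^{5}} = \int_{-\infty}^{\infty} - \frac{s^{10} e^{- a s^{2}}}{4} \, ds = - \frac{945 \sqrt{\pi}}{128 a^{\frac{11}{2}}},$$
and the integrand here is $(-1)^{5}$ times the target integrand, so $I = (-1)^{5}\,\frac{d^{5}J}{da^{5}} = \frac{945 \sqrt{\pi}}{128 a^{\frac{11}{2}}}$.

Setting $a = \frac{2}{3}$:
$$I = \frac{229635 \sqrt{6} \sqrt{\pi}}{8192}.$$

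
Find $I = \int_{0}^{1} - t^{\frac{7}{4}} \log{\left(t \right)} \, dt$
$\frac{16}{121}$

Start from the elementary integral
$$J(a) = \int_{0}^{1} - t^{a} \, dt = - \frac{1}{a + 1}.$$

Differentiating under the integral sign brings down a factor of $\ln t$:
$$\frac{dJ}{da} = \int_{0}^{1} - t^{a} \log{\left(t \right)} \, dt = \frac{1}{\left(a + 1\right)^{2}}.$$

The integral on the left is $I$, so $I = \frac{1}{\left(a + 1\right)^{2}}$.

Setting $a = \frac{7}{4}$:
$$I = \frac{16}{121}.$$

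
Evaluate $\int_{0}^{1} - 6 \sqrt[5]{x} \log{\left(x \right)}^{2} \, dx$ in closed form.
$- \frac{125}{18}$

Begin with the known integral
$$J(a) = \int_{0}^{1} - 6 x^{a} \, dx = - \frac{6}{a + 1}.$$

Differentiating under the integral sign brings down a factor of $\ln x$:
$$\frac{dJ}{da} = \int_{0}^{1} - 6 x^{a} \log{\left(x \right)} \, dx = \frac{6}{\left(a + 1\right)^{2}}.$$

Repeating twice in total — each differentiation brings down another $\ln x$ — gives
$$\frac{d^{2}J}{da^{2}} = \int_{0}^{1} - 6 x^{a} \log{\left(x \right)}^{2} \, dx = - \frac{12}{\left(a + 1\right)^{3}},$$
and the integrand here is exactly the target integrand, so $I = - \frac{12}{\left(a + 1\right)^{3}}$.

Setting $a = \frac{1}{5}$:
$$I = - \frac{125}{18}.$$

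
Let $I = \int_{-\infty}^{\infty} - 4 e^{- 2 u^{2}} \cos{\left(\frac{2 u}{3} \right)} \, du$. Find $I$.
$- \frac{2 \sqrt{2} \sqrt{\pi}}{e^{\frac{1}{18}}}$

Define $I(b) = \int_{-\infty}^{\infty} - 4 e^{- 2 u^{2}} \cos{\left(b u \right)} \, du$.

Differentiating under the integral sign,
$$I'(b) = \int_{-\infty}^{\infty} 4 u e^{- 2 u^{2}} \sin{\left(b u \right)} \, du.$$

Integrate $\int_{-\infty}^{\infty} u \sin(b u)\, e^{- 2 u^{2}}\, du$ by parts with $w = \sin(b u)$ and $dv = u\, e^{- 2 u^{2}}\, du$, giving $v = - \frac{e^{- 2 u^{2}}}{4}$. The boundary term vanishes and
$$\int_{-\infty}^{\infty} u \sin(b u)\, e^{- 2 u^{2}}\, du = \frac{b}{4} \int_{-\infty}^{\infty} \cos(b u)\, e^{- 2 u^{2}}\, du,$$
so $I'(b) = - \frac{b}{4}\, I(b)$.

This is a separable first-order ODE; solving with the initial condition $I(0) = \int_{-\infty}^{\infty} - 4 e^{- 2 u^{2}}\,du = - 2 \sqrt{2} \sqrt{\pi}$ gives
$$I(b) = - 2 \sqrt{2} \sqrt{\pi} e^{- \frac{b^{2}}{8}}.$$

Setting $b = \frac{2}{3}$:
$$I = - \frac{2 \sqrt{2} \sqrt{\pi}}{e^{\frac{1}{18}}}.$$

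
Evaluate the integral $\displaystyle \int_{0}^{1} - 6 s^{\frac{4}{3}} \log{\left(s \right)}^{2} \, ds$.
$- \frac{324}{343}$

Begin with the known integral
$$J(a) = \int_{0}^{1} - 6 s^{a} \, ds = - \frac{6}{a + 1}.$$

Differentiating under the integral sign brings down a factor of $\ln s$:
$$\frac{dJ}{da} = \int_{0}^{1} - 6 s^{a} \log{\left(s \right)} \, ds = \frac{6}{\left(a + 1\right)^{2}}.$$

Repeating twice in total — each differentiation brings down another $\ln s$ — gives
$$\frac{d^{2}J}{da^{2}} = \int_{0}^{1} - 6 s^{a} \log{\left(s \right)}^{2} \, ds = - \frac{12}{\left(a + 1\right)^{3}},$$
and the integrand here is exactly the target integrand, so $I = - \frac{12}{\left(a + 1\right)^{3}}$.

Setting $a = \frac{4}{3}$:
$$I = - \frac{324}{343}.$$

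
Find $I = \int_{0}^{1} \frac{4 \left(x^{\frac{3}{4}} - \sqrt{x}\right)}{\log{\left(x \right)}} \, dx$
$- \log{\left(\frac{1296}{2401} \right)}$

Replace the exponent $\frac{1}{2}$ by a parameter $a$: let $I(a) = \int_{0}^{1} \frac{4 \left(x^{\frac{3}{4}} - x^{a}\right)}{\log{\left(x \right)}} \, dx$.

Since $\dfrac{\partial}{\partial a}\,x^{a} = x^{a} \ln x$, the $\ln x$ in the denominator cancels and
$$\frac{dI}{da} = \int_{0}^{1} -4 x^{a} \, dx = -4 \left[\frac{x^{a+1}}{a+1}\right]_0^1 = - \frac{4}{a + 1}.$$

Integrating with respect to $a$ gives $I(a) = - \log{\left(\frac{256 \left(a + 1\right)^{4}}{2401} \right)} + C$.

At $a = \frac{3}{4}$ the integrand is identically $0$, so $I(\frac{3}{4}) = 0$. The closed form gives $0$, hence $C = 0$.

Setting $a = \frac{1}{2}$:
$$I = - \log{\left(\frac{1296}{2401} \right)}.$$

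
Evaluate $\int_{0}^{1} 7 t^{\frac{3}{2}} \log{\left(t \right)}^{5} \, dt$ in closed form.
$- \frac{10752}{3125}$

Start from the elementary integral
$$J(a) = \int_{0}^{1} 7 t^{a} \, dt = \frac{7}{a + 1}.$$

Differentiating under the integral sign brings down a factor of $\ln t$:
$$\frac{dJ}{da} = \int_{0}^{1} 7 t^{a} \log{\left(t \right)} \, dt = - \frac{7}{\left(a + 1\right)^{2}}.$$

Repeating $5$ times in total — each differentiation brings down another $\ln t$ — gives
$$\frac{d^{5}J}{da^{5}} = \int_{0}^{1} 7 t^{a} \log{\left(t \right)}^{5} \, dt = - \frac{840}{\left(a + 1\right)^{6}},$$
and the integrand here is exactly the target integrand, so $I = - \frac{840}{\left(a + 1\right)^{6}}$.

Setting $a = \frac{3}{2}$:
$$I = - \frac{10752}{3125}.$$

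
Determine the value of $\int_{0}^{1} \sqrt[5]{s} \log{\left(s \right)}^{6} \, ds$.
$\frac{390625}{1944}$

Start from the elementary integral
$$J(a) = \int_{0}^{1} s^{a} \, ds = \frac{1}{a + 1}.$$

Differentiating under the integral sign brings down a factor of $\ln s$:
$$\frac{dJ}{da} = \int_{0}^{1} s^{a} \log{\left(s \right)} \, ds = - \frac{1}{\left(a + 1\right)^{2}}.$$

Repeating $6$ times in total — each differentiation brings down another $\ln s$ — gives
$$\frac{d^{6}J}{da^{6}} = \int_{0}^{1} s^{a} \log{\left(s \right)}^{6} \, ds = \frac{720}{\left(a + 1\right)^{7}},$$
and the integrand here is exactly the target integrand, so $I = \frac{720}{\left(a + 1\right)^{7}}$.

Setting $a = \frac{1}{5}$:
$$I = \frac{390625}{1944}.$$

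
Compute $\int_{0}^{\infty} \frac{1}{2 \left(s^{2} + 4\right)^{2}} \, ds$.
$\frac{\pi}{64}$

Recall the elementary integral
$$J(a) = \int_{0}^{\infty} \frac{1}{2 \left(a^{2} + s^{2}\right)} \, ds = \frac{\pi}{4 a}.$$

Differentiating under the integral sign with respect to $a$,
$$\frac{dJ}{da} = \int_{0}^{\infty} - \frac{a}{\left(a^{2} + s^{2}\right)^{2}} \, ds = - \frac{\pi}{4 a^{2}},$$
so $\int_{0}^{\infty} \frac{1}{2 \left(a^{2} + s^{2}\right)^{2}} \, ds = \frac{\pi}{8 a^{3}}$.

Setting $a = 2$:
$$I = \frac{\pi}{64}.$$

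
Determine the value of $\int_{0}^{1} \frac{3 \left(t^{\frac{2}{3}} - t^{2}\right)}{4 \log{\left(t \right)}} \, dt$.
$- \frac{3 \log{\left(3 \right)}}{2} + \frac{3 \log{\left(5 \right)}}{4}$

Replace the exponent $\frac{2}{3}$ by a parameter $a$: let $I(a) = \int_{0}^{1} \frac{3 \left(- t^{2} + t^{a}\right)}{4 \log{\left(t \right)}} \, dt$.

Since $\dfrac{\partial}{\partial a}\,t^{a} = t^{a} \ln t$, the $\ln t$ in the denominator cancels and
$$\frac{dI}{da} = \int_{0}^{1} \frac{3}{4} t^{a} \, dt = \frac{3}{4} \left[\frac{t^{a+1}}{a+1}\right]_0^1 = \frac{3}{4 \left(a + 1\right)}.$$

Integrating with respect to $a$ gives $I(a) = \frac{3 \log{\left(a + 1 \right)}}{4} - \frac{3 \log{\left(3 \right)}}{4} + C$.

At $a = 2$ the integrand is identically $0$, so $I(2) = 0$. The closed form gives $0$, hence $C = 0$.

Setting $a = \frac{2}{3}$:
$$I = - \frac{3 \log{\left(3 \right)}}{2} + \frac{3 \log{\left(5 \right)}}{4}.$$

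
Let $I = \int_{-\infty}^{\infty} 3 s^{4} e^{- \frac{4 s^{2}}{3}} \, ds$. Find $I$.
$\frac{81 \sqrt{3} \sqrt{\pi}}{128}$

Begin with the known integral
$$J(a) = \int_{-\infty}^{\infty} 3 e^{- a s^{2}} \, ds = \frac{3 \sqrt{\pi}}{\sqrt{a}}.$$

Differentiating under the integral sign brings down a factor of $(-s^2)$:
$$\frac{dJ}{da} = \int_{-\infty}^{\infty} - 3 s^{2} e^{- a s^{2}} \, ds = - \frac{3 \sqrt{\pi}}{2 a^{\frac{3}{2}}}.$$

Repeating twice in total — each differentiation brings down another $(-s^2)$ — gives
$$\frac{d^{2}J}{da^{2}} = \int_{-\infty}^{\infty} 3 s^{4} e^{- a s^{2}} \, ds = \frac{9 \sqrt{\pi}}{4 a^{\frac{5}{2}}},$$
and the integrand here is exactly the target integrand, so $I = \frac{9 \sqrt{\pi}}{4 a^{\frac{5}{2}}}$.

Setting $a = \frac{4}{3}$:
$$I = \frac{81 \sqrt{3} \sqrt{\pi}}{128}.$$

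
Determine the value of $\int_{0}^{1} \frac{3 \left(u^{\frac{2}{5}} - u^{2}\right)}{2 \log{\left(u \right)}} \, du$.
$\log{\left(\frac{7 \sqrt{105}}{225} \right)}$

Introduce a parameter $a$ in the exponent: let $I(a) = \int_{0}^{1} \frac{3 \left(- u^{2} + u^{a}\right)}{2 \log{\left(u \right)}} \, du$.

Since $\dfrac{\partial}{\partial a}\,u^{a} = u^{a} \ln u$, the $\ln u$ in the denominator cancels and
$$\frac{dI}{da} = \int_{0}^{1} \frac{3}{2} u^{a} \, du = \frac{3}{2} \left[\frac{u^{a+1}}{a+1}\right]_0^1 = \frac{3}{2 \left(a + 1\right)}.$$

Integrating with respect to $a$ gives $I(a) = \frac{3 \log{\left(a + 1 \right)}}{2} - \frac{3 \log{\left(3 \right)}}{2} + C$.

At $a = 2$ the integrand is identically $0$, so $I(2) = 0$. The closed form gives $0$, hence $C = 0$.

Setting $a = \frac{2}{5}$:
$$I = \log{\left(\frac{7 \sqrt{105}}{225} \right)}.$$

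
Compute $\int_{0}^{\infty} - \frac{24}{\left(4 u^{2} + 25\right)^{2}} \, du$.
$- \frac{3 \pi}{125}$

Recall the elementary integral
$$J(a) = \int_{0}^{\infty} - \frac{3}{2 \left(a^{2} + u^{2}\right)} \, du = - \frac{3 \pi}{4 a}.$$

Differentiating under the integral sign with respect to $a$,
$$\frac{dJ}{da} = \int_{0}^{\infty} \frac{3 a}{\left(a^{2} + u^{2}\right)^{2}} \, du = \frac{3 \pi}{4 a^{2}},$$
so $\int_{0}^{\infty} - \frac{3}{2 \left(a^{2} + u^{2}\right)^{2}} \, du = - \frac{3 \pi}{8 a^{3}}$.

Setting $a = \frac{5}{2}$:
$$I = - \frac{3 \pi}{125}.$$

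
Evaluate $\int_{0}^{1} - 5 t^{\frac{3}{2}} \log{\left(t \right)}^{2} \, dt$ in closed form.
$- \frac{16}{25}$

Begin with the known integral
$$J(a) = \int_{0}^{1} - 5 t^{a} \, dt = - \frac{5}{a + 1}.$$

Differentiating under the integral sign brings down a factor of $\ln t$:
$$\frac{dJ}{da} = \int_{0}^{1} - 5 t^{a} \log{\left(t \right)} \, dt = \frac{5}{\left(a + 1\right)^{2}}.$$

Repeating twice in total — each differentiation brings down another $\ln t$ — gives
$$\frac{d^{2}J}{da^{2}} = \int_{0}^{1} - 5 t^{a} \log{\left(t \right)}^{2} \, dt = - \frac{10}{\left(a + 1\right)^{3}},$$
and the integrand here is exactly the target integrand, so $I = - \frac{10}{\left(a + 1\right)^{3}}$.

Setting $a = \frac{3}{2}$:
$$I = - \frac{16}{25}.$$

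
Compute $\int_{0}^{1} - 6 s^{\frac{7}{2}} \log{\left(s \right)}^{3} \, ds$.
$\frac{64}{729}$

Start from the elementary integral
$$J(a) = \int_{0}^{1} - 6 s^{a} \, ds = - \frac{6}{a + 1}.$$

Differentiating under the integral sign brings down a factor of $\ln s$:
$$\frac{dJ}{da} = \int_{0}^{1} - 6 s^{a} \log{\left(s \right)} \, ds = \frac{6}{\left(a + 1\right)^{2}}.$$

Repeating $3$ times in total — each differentiation brings down another $\ln s$ — gives
$$\frac{d^{3}J}{da^{3}} = \int_{0}^{1} - 6 s^{a} \log{\left(s \right)}^{3} \, ds = \frac{36}{\left(a + 1\right)^{4}},$$
and the integrand here is exactly the target integrand, so $I = \frac{36}{\left(a + 1\right)^{4}}$.

Setting $a = \frac{7}{2}$:
$$I = \frac{64}{729}.$$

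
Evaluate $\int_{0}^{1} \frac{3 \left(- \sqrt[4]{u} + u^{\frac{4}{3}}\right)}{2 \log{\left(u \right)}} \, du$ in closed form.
$- \log{\left(15 \right)} - \frac{\log{\left(105 \right)}}{2} + \log{\left(392 \right)}$

Consider the one-parameter family: let $I(a) = \int_{0}^{1} \frac{3 \left(u^{\frac{4}{3}} - u^{a}\right)}{2 \log{\left(u \right)}} \, du$.

Since $\dfrac{\partial}{\partial a}\,u^{a} = u^{a} \ln u$, the $\ln u$ in the denominator cancels and
$$\frac{dI}{da} = \int_{0}^{1} - \frac{3}{2} u^{a} \, du = - \frac{3}{2} \left[\frac{u^{a+1}}{a+1}\right]_0^1 = - \frac{3}{2 a + 2}.$$

Integrating with respect to $a$ gives $I(a) = - \log{\left(\frac{3 \sqrt{21} \left(a + 1\right)^{\frac{3}{2}}}{49} \right)} + C$.

At $a = \frac{4}{3}$ the integrand is identically $0$, so $I(\frac{4}{3}) = 0$. The closed form gives $0$, hence $C = 0$.

Setting $a = \frac{1}{4}$:
$$I = - \log{\left(15 \right)} - \frac{\log{\left(105 \right)}}{2} + \log{\left(392 \right)}.$$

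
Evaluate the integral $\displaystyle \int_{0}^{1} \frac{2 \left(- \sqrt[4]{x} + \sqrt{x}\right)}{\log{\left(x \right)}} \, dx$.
$\log{\left(\frac{36}{25} \right)}$

Introduce a parameter $a$ in the exponent: let $I(a) = \int_{0}^{1} \frac{2 \left(- \sqrt[4]{x} + x^{a}\right)}{\log{\left(x \right)}} \, dx$.

Since $\dfrac{\partial}{\partial a}\,x^{a} = x^{a} \ln x$, the $\ln x$ in the denominator cancels and
$$\frac{dI}{da} = \int_{0}^{1} 2 x^{a} \, dx = 2 \left[\frac{x^{a+1}}{a+1}\right]_0^1 = \frac{2}{a + 1}.$$

Integrating with respect to $a$ gives $I(a) = \log{\left(\frac{16 \left(a + 1\right)^{2}}{25} \right)} + C$.

At $a = \frac{1}{4}$ the integrand is identically $0$, so $I(\frac{1}{4}) = 0$. The closed form gives $0$, hence $C = 0$.

Setting $a = \frac{1}{2}$:
$$I = \log{\left(\frac{36}{25} \right)}.$$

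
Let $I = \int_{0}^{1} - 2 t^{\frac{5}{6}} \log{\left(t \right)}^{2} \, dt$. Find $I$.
$- \frac{864}{1331}$

Start from the elementary integral
$$J(a) = \int_{0}^{1} - 2 t^{a} \, dt = - \frac{2}{a + 1}.$$

Differentiating under the integral sign brings down a factor of $\ln t$:
$$\frac{dJ}{da} = \int_{0}^{1} - 2 t^{a} \log{\left(t \right)} \, dt = \frac{2}{\left(a + 1\right)^{2}}.$$

Repeating twice in total — each differentiation brings down another $\ln t$ — gives
$$\frac{d^{2}J}{da^{2}} = \int_{0}^{1} - 2 t^{a} \log{\left(t \right)}^{2} \, dt = - \frac{4}{\left(a + 1\right)^{3}},$$
and the integrand here is exactly the target integrand, so $I = - \frac{4}{\left(a + 1\right)^{3}}$.

Setting $a = \frac{5}{6}$:
$$I = - \frac{864}{1331}.$$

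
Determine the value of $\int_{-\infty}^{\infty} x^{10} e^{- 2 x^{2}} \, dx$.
$\frac{945 \sqrt{2} \sqrt{\pi}}{2048}$

Begin with the known integral
$$J(a) = \int_{-\infty}^{\infty} e^{- a x^{2}} \, dx = \frac{\sqrt{\pi}}{\sqrt{a}}.$$

Differentiating under the integral sign brings down a factor of $(-x^2)$:
$$\frac{dJ}{da} = \int_{-\infty}^{\infty} - x^{2} e^{- a x^{2}} \, dx = - \frac{\sqrt{\pi}}{2 a^{\frac{3}{2}}}.$$

Repeating $5$ times in total — each differentiation brings down another $(-x^2)$ — gives
$$\frac{d^{5}J}{da^{5}} = \int_{-\infty}^{\infty} - x^{10} e^{- a x^{2}} \, dx = - \frac{945 \sqrt{\pi}}{32 a^{\frac{11}{2}}},$$
and the integrand here is $(-1)^{5}$ times the target integrand, so $I = (-1)^{5}\,\frac{d^{5}J}{da^{5}} = \frac{945 \sqrt{\pi}}{32 a^{\frac{11}{2}}}$.

Setting $a = 2$:
$$I = \frac{945 \sqrt{2} \sqrt{\pi}}{2048}.$$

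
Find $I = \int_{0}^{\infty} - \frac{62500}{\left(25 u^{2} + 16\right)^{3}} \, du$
$- \frac{9375 \pi}{4096}$

Begin with the known result
$$J(a) = \int_{0}^{\infty} - \frac{4}{a^{2} + u^{2}} \, du = - \frac{2 \pi}{a}.$$

Differentiating under the integral sign with respect to $a$,
$$\frac{dJ}{da} = \int_{0}^{\infty} \frac{8 a}{\left(a^{2} + u^{2}\right)^{2}} \, du = \frac{2 \pi}{a^{2}},$$
so $\int_{0}^{\infty} - \frac{4}{\left(a^{2} + u^{2}\right)^{2}} \, du = - \frac{\pi}{a^{3}}$.

Repeating — each differentiation of $1/(u^2+a^2)^j$ produces $-2ja/(u^2+a^2)^{j+1}$ — and dividing through by $-2ja$ at each step yields, after $2$ differentiations in total,
$$\int_{0}^{\infty} - \frac{4}{\left(a^{2} + u^{2}\right)^{3}} \, du = - \frac{3 \pi}{4 a^{5}}.$$

Setting $a = \frac{4}{5}$:
$$I = - \frac{9375 \pi}{4096}.$$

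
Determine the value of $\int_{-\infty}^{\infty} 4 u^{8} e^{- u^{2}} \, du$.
$\frac{105 \sqrt{\pi}}{4}$

Start from the elementary integral
$$J(a) = \int_{-\infty}^{\infty} 4 e^{- a u^{2}} \, du = \frac{4 \sqrt{\pi}}{\sqrt{a}}.$$

Differentiating under the integral sign brings down a factor of $(-u^2)$:
$$\frac{dJ}{da} = \int_{-\infty}^{\infty} - 4 u^{2} e^{- a u^{2}} \, du = - \frac{2 \sqrt{\pi}}{a^{\frac{3}{2}}}.$$

Repeating $4$ times in total — each differentiation brings down another $(-u^2)$ — gives
$$\frac{d^{4}J}{da^{4}} = \int_{-\infty}^{\infty} 4 u^{8} e^{- a u^{2}} \, du = \frac{105 \sqrt{\pi}}{4 a^{\frac{9}{2}}},$$
and the integrand here is exactly the target integrand, so $I = \frac{105 \sqrt{\pi}}{4 a^{\frac{9}{2}}}$.

Setting $a = 1$:
$$I = \frac{105 \sqrt{\pi}}{4}.$$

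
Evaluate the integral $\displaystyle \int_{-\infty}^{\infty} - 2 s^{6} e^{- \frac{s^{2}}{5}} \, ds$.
$- \frac{1875 \sqrt{5} \sqrt{\pi}}{4}$

Consider the simpler parametrised integral
$$J(a) = \int_{-\infty}^{\infty} - 2 e^{- a s^{2}} \, ds = - \frac{2 \sqrt{\pi}}{\sqrt{a}}.$$

Differentiating under the integral sign brings down a factor of $(-s^2)$:
$$\frac{dJ}{da} = \int_{-\infty}^{\infty} 2 s^{2} e^{- a s^{2}} \, ds = \frac{\sqrt{\pi}}{a^{\frac{3}{2}}}.$$

Repeating $3$ times in total — each differentiation brings down another $(-s^2)$ — gives
$$\frac{d^{3}J}{da^{3}} = \int_{-\infty}^{\infty} 2 s^{6} e^{- a s^{2}} \, ds = \frac{15 \sqrt{\pi}}{4 a^{\frac{7}{2}}},$$
and the integrand here is $(-1)^{3}$ times the target integrand, so $I = (-1)^{3}\,\frac{d^{3}J}{da^{3}} = - \frac{15 \sqrt{\pi}}{4 a^{\frac{7}{2}}}$.

Setting $a = \frac{1}{5}$:
$$I = - \frac{1875 \sqrt{5} \sqrt{\pi}}{4}.$$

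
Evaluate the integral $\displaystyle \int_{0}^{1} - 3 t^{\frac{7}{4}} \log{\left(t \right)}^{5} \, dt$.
$\frac{1474560}{1771561}$

Start from the elementary integral
$$J(a) = \int_{0}^{1} - 3 t^{a} \, dt = - \frac{3}{a + 1}.$$

Differentiating under the integral sign brings down a factor of $\ln t$:
$$\frac{dJ}{da} = \int_{0}^{1} - 3 t^{a} \log{\left(t \right)} \, dt = \frac{3}{\left(a + 1\right)^{2}}.$$

Repeating $5$ times in total — each differentiation brings down another $\ln t$ — gives
$$\frac{d^{5}J}{da^{5}} = \int_{0}^{1} - 3 t^{a} \log{\left(t \right)}^{5} \, dt = \frac{360}{\left(a + 1\right)^{6}},$$
and the integrand here is exactly the target integrand, so $I = \frac{360}{\left(a + 1\right)^{6}}$.

Setting $a = \frac{7}{4}$:
$$I = \frac{1474560}{1771561}.$$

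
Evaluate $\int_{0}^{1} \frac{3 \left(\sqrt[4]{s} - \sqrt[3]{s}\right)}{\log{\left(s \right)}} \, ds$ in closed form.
$- \log{\left(\frac{4096}{3375} \right)}$

Introduce a parameter $a$ in the exponent: let $I(a) = \int_{0}^{1} \frac{3 \left(\sqrt[4]{s} - s^{a}\right)}{\log{\left(s \right)}} \, ds$.

Since $\dfrac{\partial}{\partial a}\,s^{a} = s^{a} \ln s$, the $\ln s$ in the denominator cancels and
$$\frac{dI}{da} = \int_{0}^{1} -3 s^{a} \, ds = -3 \left[\frac{s^{a+1}}{a+1}\right]_0^1 = - \frac{3}{a + 1}.$$

Integrating with respect to $a$ gives $I(a) = - \log{\left(\frac{64 \left(a + 1\right)^{3}}{125} \right)} + C$.

At $a = \frac{1}{4}$ the integrand is identically $0$, so $I(\frac{1}{4}) = 0$. The closed form gives $0$, hence $C = 0$.

Setting $a = \frac{1}{3}$:
$$I = - \log{\left(\frac{4096}{3375} \right)}.$$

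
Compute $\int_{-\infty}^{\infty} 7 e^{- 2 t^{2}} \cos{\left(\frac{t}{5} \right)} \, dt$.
$\frac{7 \sqrt{2} \sqrt{\pi}}{2 e^{\frac{1}{200}}}$

Treat the cosine frequency as a parameter and define $I(b) = \int_{-\infty}^{\infty} 7 e^{- 2 t^{2}} \cos{\left(b t \right)} \, dt$.

Differentiating under the integral sign,
$$I'(b) = \int_{-\infty}^{\infty} - 7 t e^{- 2 t^{2}} \sin{\left(b t \right)} \, dt.$$

Integrate $\int_{-\infty}^{\infty} t \sin(b t)\, e^{- 2 t^{2}}\, dt$ by parts with $u = \sin(b t)$ and $dv = t\, e^{- 2 t^{2}}\, dt$, giving $v = - \frac{e^{- 2 t^{2}}}{4}$. The boundary term vanishes and
$$\int_{-\infty}^{\infty} t \sin(b t)\, e^{- 2 t^{2}}\, dt = \frac{b}{4} \int_{-\infty}^{\infty} \cos(b t)\, e^{- 2 t^{2}}\, dt,$$
so $I'(b) = - \frac{b}{4}\, I(b)$.

This is a separable first-order ODE; solving with the initial condition $I(0) = \int_{-\infty}^{\infty} 7 e^{- 2 t^{2}}\,dt = \frac{7 \sqrt{2} \sqrt{\pi}}{2}$ gives
$$I(b) = \frac{7 \sqrt{2} \sqrt{\pi} e^{- \frac{b^{2}}{8}}}{2}.$$

Setting $b = \frac{1}{5}$:
$$I = \frac{7 \sqrt{2} \sqrt{\pi}}{2 e^{\frac{1}{200}}}.$$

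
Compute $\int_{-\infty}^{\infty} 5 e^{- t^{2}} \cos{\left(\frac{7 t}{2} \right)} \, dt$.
$\frac{5 \sqrt{\pi}}{e^{\frac{49}{16}}}$

Treat the cosine frequency as a parameter and define $I(b) = \int_{-\infty}^{\infty} 5 e^{- t^{2}} \cos{\left(b t \right)} \, dt$.

Differentiating under the integral sign,
$$I'(b) = \int_{-\infty}^{\infty} - 5 t e^{- t^{2}} \sin{\left(b t \right)} \, dt.$$

Integrate $\int_{-\infty}^{\infty} t \sin(b t)\, e^{- t^{2}}\, dt$ by parts with $u = \sin(b t)$ and $dv = t\, e^{- t^{2}}\, dt$, giving $v = - \frac{e^{- t^{2}}}{2}$. The boundary term vanishes and
$$\int_{-\infty}^{\infty} t \sin(b t)\, e^{- t^{2}}\, dt = \frac{b}{2} \int_{-\infty}^{\infty} \cos(b t)\, e^{- t^{2}}\, dt,$$
so $I'(b) = - \frac{b}{2}\, I(b)$.

This is a separable first-order ODE; solving with the initial condition $I(0) = \int_{-\infty}^{\infty} 5 e^{- t^{2}}\,dt = 5 \sqrt{\pi}$ gives
$$I(b) = 5 \sqrt{\pi} e^{- \frac{b^{2}}{4}}.$$

Setting $b = \frac{7}{2}$:
$$I = \frac{5 \sqrt{\pi}}{e^{\frac{49}{16}}}.$$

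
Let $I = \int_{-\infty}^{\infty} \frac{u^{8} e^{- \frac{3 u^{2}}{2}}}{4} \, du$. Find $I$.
$\frac{35 \sqrt{6} \sqrt{\pi}}{324}$

Start from the elementary integral
$$J(a) = \int_{-\infty}^{\infty} \frac{e^{- a u^{2}}}{4} \, du = \frac{\sqrt{\pi}}{4 \sqrt{a}}.$$

Differentiating under the integral sign brings down a factor of $(-u^2)$:
$$\frac{dJ}{da} = \int_{-\infty}^{\infty} - \frac{u^{2} e^{- a u^{2}}}{4} \, du = - \frac{\sqrt{\pi}}{8 a^{\frac{3}{2}}}.$$

Repeating $4$ times in total — each differentiation brings down another $(-u^2)$ — gives
$$\frac{d^{4}J}{da^{4}} = \int_{-\infty}^{\infty} \frac{u^{8} e^{- a u^{2}}}{4} \, du = \frac{105 \sqrt{\pi}}{64 a^{\frac{9}{2}}},$$
and the integrand here is exactly the target integrand, so $I = \frac{105 \sqrt{\pi}}{64 a^{\frac{9}{2}}}$.

Setting $a = \frac{3}{2}$:
$$I = \frac{35 \sqrt{6} \sqrt{\pi}}{324}.$$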